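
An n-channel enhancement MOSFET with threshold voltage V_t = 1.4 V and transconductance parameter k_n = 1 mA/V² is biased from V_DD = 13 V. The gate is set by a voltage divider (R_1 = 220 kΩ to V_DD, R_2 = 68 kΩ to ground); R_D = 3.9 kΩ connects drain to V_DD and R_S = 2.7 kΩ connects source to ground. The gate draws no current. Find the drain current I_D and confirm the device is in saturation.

V_G = V_DD·R_2/(R_1+R_2) = 13×68/288 = 3.07 V.
Assume saturation: I_D = (k_n/2)(V_GS − V_t)² with V_GS = V_G − I_D·R_S = 3.07 − 2.7·I_D.
Substituting gives 3.65·I_D² − 5.51·I_D + 1.39 = 0, with roots I_D = 0.321 or 1.19 mA.
The root I_D = 1.19 mA gives V_GS = -0.142 V ≤ V_t, so take I_D = 0.321 mA.
Then V_GS = 2.2 V and V_DS = V_DD − I_D(R_D+R_S) = 13 − 0.321×6.6 = 10.9 V.
Saturation requires V_DS ≥ V_GS − V_t = 0.802 V; 10.9 ≥ 0.802 ✓.

I_D ≈ 0.32 mA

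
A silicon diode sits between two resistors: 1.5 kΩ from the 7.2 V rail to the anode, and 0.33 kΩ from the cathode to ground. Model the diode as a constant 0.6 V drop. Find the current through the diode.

The two resistors are in series with the diode, so KVL gives 7.2 = I·1.5 + 0.6 + I·0.33.
I = (7.2 − 0.6) / (1.5 + 0.33) kΩ = 6.6 / 1.83 = 3.61 mA.

I ≈ 3.6 mA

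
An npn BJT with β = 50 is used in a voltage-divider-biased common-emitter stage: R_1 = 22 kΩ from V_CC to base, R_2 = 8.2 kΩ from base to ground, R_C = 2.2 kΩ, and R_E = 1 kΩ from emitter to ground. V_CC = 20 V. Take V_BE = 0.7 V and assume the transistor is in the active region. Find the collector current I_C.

I_C ≈ 4.2 mA

Thevenize the base divider: V_Th = V_CC·R_2/(R_1+R_2) = 20×8.2/30.2 = 5.43 V, R_Th = R_1‖R_2 = 5.97 kΩ.
Base-emitter loop: V_Th = I_B·R_Th + V_BE + (β+1)I_B·R_E, so I_B = (5.43 − 0.7) / (5.97 + 51×1) = 0.083 mA.
I_C = β·I_B = 50×0.083 = 4.15 mA, and I_E = (β+1)I_B = 4.23 mA.
V_CE = V_CC − I_C·R_C − I_E·R_E = 20 − 4.15×2.2 − 4.23×1 = 6.63 V.
V_CE = 6.63 V > 0.2 V confirms active-region operation.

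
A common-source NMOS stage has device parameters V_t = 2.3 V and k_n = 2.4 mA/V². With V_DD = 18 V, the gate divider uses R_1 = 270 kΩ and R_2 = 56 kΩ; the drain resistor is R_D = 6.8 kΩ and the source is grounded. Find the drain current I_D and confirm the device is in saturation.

I_D ≈ 0.75 mA

V_G = V_DD·R_2/(R_1+R_2) = 18×56/326 = 3.09 V. With the source grounded, V_GS = V_G = 3.09 V.
Assume saturation: I_D = (k_n/2)(V_GS − V_t)² = (2.4/2)×(3.09 − 2.3)² = 1.2×0.792² = 0.753 mA.
V_DS = V_DD − I_D·R_D = 18 − 0.753×6.8 = 12.9 V.
Saturation requires V_DS ≥ V_GS − V_t = 0.792 V; 12.9 ≥ 0.792 ✓.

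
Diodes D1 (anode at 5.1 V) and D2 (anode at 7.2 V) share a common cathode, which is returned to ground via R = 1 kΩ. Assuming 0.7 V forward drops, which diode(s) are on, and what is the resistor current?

Assume both conduct. Then node N would need to be at both 5.1−0.7 = 4.4 V and 7.2−0.7 = 6.5 V, which is impossible.
Assume only D2 conducts: V_N = 7.2 − 0.7 = 6.5 V, so I_R = 6.5/1 = 6.5 mA.
Check D1: its anode-to-cathode voltage is 5.1 − 6.5 = -1.4 V < 0.7 V, so it is off. The assumption is consistent.

Only D2 conducts; I_R ≈ 6.5 mA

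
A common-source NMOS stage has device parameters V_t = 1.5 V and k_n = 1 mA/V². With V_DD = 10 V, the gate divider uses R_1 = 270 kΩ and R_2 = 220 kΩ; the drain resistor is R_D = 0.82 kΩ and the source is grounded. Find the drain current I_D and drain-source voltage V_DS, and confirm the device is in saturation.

V_G = V_DD·R_2/(R_1+R_2) = 10×220/490 = 4.49 V. With the source grounded, V_GS = V_G = 4.49 V.
Assume saturation: I_D = (k_n/2)(V_GS − V_t)² = (1/2)×(4.49 − 1.5)² = 0.5×2.99² = 4.47 mA.
V_DS = V_DD − I_D·R_D = 10 − 4.47×0.82 = 6.34 V.
Saturation requires V_DS ≥ V_GS − V_t = 2.99 V; 6.34 ≥ 2.99 ✓.

I_D ≈ 4.5 mA, V_DS ≈ 6.3 V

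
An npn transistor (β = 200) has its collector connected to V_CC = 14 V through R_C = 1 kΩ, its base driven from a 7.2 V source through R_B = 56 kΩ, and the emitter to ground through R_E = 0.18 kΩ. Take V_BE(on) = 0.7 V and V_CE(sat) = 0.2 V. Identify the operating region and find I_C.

saturation; I_C ≈ 12 mA

Assume active: I_B = (7.2 − 0.7)/(56 + 201×0.18) = 0.0705 mA, I_C = β·I_B = 14.1 mA.
Then V_CE = 14 − 14.1×1 − 14.2×0.18 = -2.65 V < 0.2 V — the active assumption fails.
Re-solve with V_CE = 0.2 V. KCL at the emitter: V_E/R_E = (V_BB−0.7−V_E)/R_B + (V_CC−0.2−V_E)/R_C, giving V_E = 2.12 V.
I_C = (V_CC − 0.2 − V_E)/R_C = (13.8 − 2.12)/1 = 11.7 mA.
Check: I_B = (6.5 − 2.12)/56 = 0.0783 mA, and β·I_B = 15.7 mA > I_C, confirming saturation.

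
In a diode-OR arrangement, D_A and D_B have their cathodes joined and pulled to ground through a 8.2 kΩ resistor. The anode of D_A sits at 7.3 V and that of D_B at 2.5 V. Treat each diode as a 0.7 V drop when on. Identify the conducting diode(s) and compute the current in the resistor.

Only D_A conducts; I_R ≈ 0.8 mA

Assume both conduct. Then node N would need to be at both 7.3−0.7 = 6.6 V and 2.5−0.7 = 1.8 V, which is impossible.
Assume only D_A conducts: V_N = 7.3 − 0.7 = 6.6 V, so I_R = 6.6/8.2 = 0.805 mA.
Check D_B: its anode-to-cathode voltage is 2.5 − 6.6 = -4.1 V < 0.7 V, so it is off. The assumption is consistent.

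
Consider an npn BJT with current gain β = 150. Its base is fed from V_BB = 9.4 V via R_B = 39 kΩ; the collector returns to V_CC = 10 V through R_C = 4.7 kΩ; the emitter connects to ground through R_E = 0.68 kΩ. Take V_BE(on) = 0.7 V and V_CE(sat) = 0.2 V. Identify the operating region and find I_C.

Assume active: I_B = (9.4 − 0.7)/(39 + 151×0.68) = 0.0614 mA, I_C = β·I_B = 9.21 mA.
Then V_CE = 10 − 9.21×4.7 − 9.27×0.68 = -39.6 V < 0.2 V — the active assumption fails.
Re-solve with V_CE = 0.2 V. KCL at the emitter: V_E/R_E = (V_BB−0.7−V_E)/R_B + (V_CC−0.2−V_E)/R_C, giving V_E = 1.35 V.
I_C = (V_CC − 0.2 − V_E)/R_C = (9.8 − 1.35)/4.7 = 1.8 mA.
Check: I_B = (8.7 − 1.35)/39 = 0.188 mA, and β·I_B = 28.3 mA > I_C, confirming saturation.

saturation; I_C ≈ 1.8 mA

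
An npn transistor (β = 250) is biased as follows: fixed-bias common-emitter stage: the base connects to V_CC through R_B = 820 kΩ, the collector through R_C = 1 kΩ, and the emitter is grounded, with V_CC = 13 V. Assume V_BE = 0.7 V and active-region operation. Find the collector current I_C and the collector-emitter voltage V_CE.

I_C ≈ 3.8 mA, V_CE ≈ 9.2 V

Base loop: V_CC = I_B·R_B + V_BE, so I_B = (13 − 0.7)/820 kΩ = 0.015 mA.
In the active region I_C = β·I_B = 250 × 0.015 = 3.75 mA.
Collector loop: V_CE = V_CC − I_C·R_C = 13 − 3.75×1 = 9.25 V.
Since V_CE = 9.25 V > V_CE(sat) ≈ 0.2 V, the transistor is in the active region as assumed.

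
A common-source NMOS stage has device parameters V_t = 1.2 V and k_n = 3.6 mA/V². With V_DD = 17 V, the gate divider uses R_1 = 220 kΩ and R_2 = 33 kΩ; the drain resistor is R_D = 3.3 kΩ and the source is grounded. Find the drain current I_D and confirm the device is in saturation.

I_D ≈ 1.9 mA

V_G = V_DD·R_2/(R_1+R_2) = 17×33/253 = 2.22 V. With the source grounded, V_GS = V_G = 2.22 V.
Assume saturation: I_D = (k_n/2)(V_GS − V_t)² = (3.6/2)×(2.22 − 1.2)² = 1.8×1.02² = 1.86 mA.
V_DS = V_DD − I_D·R_D = 17 − 1.86×3.3 = 10.9 V.
Saturation requires V_DS ≥ V_GS − V_t = 1.02 V; 10.9 ≥ 1.02 ✓.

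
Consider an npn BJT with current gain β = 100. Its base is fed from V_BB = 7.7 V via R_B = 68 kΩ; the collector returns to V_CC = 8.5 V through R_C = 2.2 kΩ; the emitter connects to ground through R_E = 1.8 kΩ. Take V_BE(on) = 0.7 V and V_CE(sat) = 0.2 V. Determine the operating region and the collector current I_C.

saturation; I_C ≈ 2.1 mA

Assume active: I_B = (7.7 − 0.7)/(68 + 101×1.8) = 0.028 mA, I_C = β·I_B = 2.8 mA.
Then V_CE = 8.5 − 2.8×2.2 − 2.83×1.8 = -2.76 V < 0.2 V — the active assumption fails.
Re-solve with V_CE = 0.2 V. KCL at the emitter: V_E/R_E = (V_BB−0.7−V_E)/R_B + (V_CC−0.2−V_E)/R_C, giving V_E = 3.78 V.
I_C = (V_CC − 0.2 − V_E)/R_C = (8.3 − 3.78)/2.2 = 2.05 mA.
Check: I_B = (7 − 3.78)/68 = 0.0473 mA, and β·I_B = 4.73 mA > I_C, confirming saturation.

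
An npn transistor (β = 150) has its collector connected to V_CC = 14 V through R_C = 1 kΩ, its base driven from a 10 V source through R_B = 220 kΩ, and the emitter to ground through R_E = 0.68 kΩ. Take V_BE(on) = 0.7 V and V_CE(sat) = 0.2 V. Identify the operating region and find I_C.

Assume active. Base-emitter loop: I_B = (V_BB − V_BE)/(R_B + (β+1)R_E) = (10 − 0.7)/(220 + 151×0.68) = 0.0288 mA.
I_C = β·I_B = 150×0.0288 = 4.32 mA.
V_CE = V_CC − I_C·R_C − I_E·R_E = 14 − 4.32×1 − 4.35×0.68 = 6.72 V > V_CE(sat), so the active-region assumption holds.

active; I_C ≈ 4.3 mA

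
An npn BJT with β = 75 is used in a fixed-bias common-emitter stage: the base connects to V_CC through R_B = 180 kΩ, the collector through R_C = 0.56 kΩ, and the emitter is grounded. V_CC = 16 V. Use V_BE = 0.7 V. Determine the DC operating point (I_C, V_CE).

Base loop: V_CC = I_B·R_B + V_BE, so I_B = (16 − 0.7)/180 kΩ = 0.085 mA.
In the active region I_C = β·I_B = 75 × 0.085 = 6.38 mA.
Collector loop: V_CE = V_CC − I_C·R_C = 16 − 6.38×0.56 = 12.4 V.
Since V_CE = 12.4 V > V_CE(sat) ≈ 0.2 V, the transistor is in the active region as assumed.

I_C ≈ 6.4 mA, V_CE ≈ 12 V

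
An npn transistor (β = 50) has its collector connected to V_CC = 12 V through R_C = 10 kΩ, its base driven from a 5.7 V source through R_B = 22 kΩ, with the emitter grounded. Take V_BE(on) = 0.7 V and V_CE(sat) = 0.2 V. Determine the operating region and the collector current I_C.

Assume active: I_B = (5.7 − 0.7)/22 = 0.227 mA, giving I_C = β·I_B = 11.4 mA.
But then V_CE = 12 − 11.4×10 = -102 V < V_CE(sat) = 0.2 V — impossible in the active region.
So the transistor is saturated. With V_CE = 0.2 V, I_C = (V_CC − 0.2)/R_C = 11.8/10 = 1.18 mA.
Check: β·I_B = 11.4 mA > I_C = 1.18 mA, confirming saturation.

saturation; I_C ≈ 1.2 mA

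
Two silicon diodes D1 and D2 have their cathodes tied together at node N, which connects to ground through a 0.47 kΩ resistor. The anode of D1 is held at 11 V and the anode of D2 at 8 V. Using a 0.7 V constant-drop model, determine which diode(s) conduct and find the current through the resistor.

Assume both conduct. Then node N would need to be at both 11−0.7 = 10.3 V and 8−0.7 = 7.3 V, which is impossible.
Assume only D1 conducts: V_N = 11 − 0.7 = 10.3 V, so I_R = 10.3/0.47 = 21.9 mA.
Check D2: its anode-to-cathode voltage is 8 − 10.3 = -2.3 V < 0.7 V, so it is off. The assumption is consistent.

Only D1 conducts; I_R ≈ 22 mA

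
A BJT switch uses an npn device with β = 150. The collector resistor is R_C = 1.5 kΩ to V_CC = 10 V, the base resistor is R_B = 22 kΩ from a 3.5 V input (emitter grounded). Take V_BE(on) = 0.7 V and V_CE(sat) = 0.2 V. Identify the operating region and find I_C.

Assume active: I_B = (3.5 − 0.7)/22 = 0.127 mA, giving I_C = β·I_B = 19.1 mA.
But then V_CE = 10 − 19.1×1.5 = -18.6 V < V_CE(sat) = 0.2 V — impossible in the active region.
So the transistor is saturated. With V_CE = 0.2 V, I_C = (V_CC − 0.2)/R_C = 9.8/1.5 = 6.53 mA.
Check: β·I_B = 19.1 mA > I_C = 6.53 mA, confirming saturation.

saturation; I_C ≈ 6.5 mA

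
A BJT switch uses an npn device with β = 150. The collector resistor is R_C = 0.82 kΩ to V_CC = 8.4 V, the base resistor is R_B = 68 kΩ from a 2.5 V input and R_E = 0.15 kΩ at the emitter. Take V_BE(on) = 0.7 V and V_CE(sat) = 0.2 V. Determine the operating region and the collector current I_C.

Assume active. Base-emitter loop: I_B = (V_BB − V_BE)/(R_B + (β+1)R_E) = (2.5 − 0.7)/(68 + 151×0.15) = 0.0199 mA.
I_C = β·I_B = 150×0.0199 = 2.98 mA.
V_CE = V_CC − I_C·R_C − I_E·R_E = 8.4 − 2.98×0.82 − 3×0.15 = 5.51 V > V_CE(sat), so the active-region assumption holds.

active; I_C ≈ 3 mA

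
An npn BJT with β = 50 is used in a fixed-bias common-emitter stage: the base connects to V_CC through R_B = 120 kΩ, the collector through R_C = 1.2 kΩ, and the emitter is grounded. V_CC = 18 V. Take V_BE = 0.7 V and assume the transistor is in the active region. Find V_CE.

V_CE ≈ 9.4 V

Base loop: V_CC = I_B·R_B + V_BE, so I_B = (18 − 0.7)/120 kΩ = 0.144 mA.
In the active region I_C = β·I_B = 50 × 0.144 = 7.21 mA.
Collector loop: V_CE = V_CC − I_C·R_C = 18 − 7.21×1.2 = 9.35 V.
Since V_CE = 9.35 V > V_CE(sat) ≈ 0.2 V, the transistor is in the active region as assumed.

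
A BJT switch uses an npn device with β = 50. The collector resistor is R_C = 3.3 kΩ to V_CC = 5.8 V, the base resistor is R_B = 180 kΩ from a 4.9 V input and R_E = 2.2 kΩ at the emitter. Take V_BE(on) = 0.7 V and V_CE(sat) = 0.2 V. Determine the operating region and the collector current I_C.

active; I_C ≈ 0.72 mA

Assume active. Base-emitter loop: I_B = (V_BB − V_BE)/(R_B + (β+1)R_E) = (4.9 − 0.7)/(180 + 51×2.2) = 0.0144 mA.
I_C = β·I_B = 50×0.0144 = 0.719 mA.
V_CE = V_CC − I_C·R_C − I_E·R_E = 5.8 − 0.719×3.3 − 0.733×2.2 = 1.82 V > V_CE(sat), so the active-region assumption holds.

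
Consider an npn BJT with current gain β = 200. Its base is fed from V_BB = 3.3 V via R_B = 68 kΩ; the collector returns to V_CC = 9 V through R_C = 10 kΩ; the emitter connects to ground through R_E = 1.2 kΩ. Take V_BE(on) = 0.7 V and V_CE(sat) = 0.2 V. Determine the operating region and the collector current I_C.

saturation; I_C ≈ 0.78 mA

Assume active: I_B = (3.3 − 0.7)/(68 + 201×1.2) = 0.00841 mA, I_C = β·I_B = 1.68 mA.
Then V_CE = 9 − 1.68×10 − 1.69×1.2 = -9.85 V < 0.2 V — the active assumption fails.
Re-solve with V_CE = 0.2 V. KCL at the emitter: V_E/R_E = (V_BB−0.7−V_E)/R_B + (V_CC−0.2−V_E)/R_C, giving V_E = 0.969 V.
I_C = (V_CC − 0.2 − V_E)/R_C = (8.8 − 0.969)/10 = 0.783 mA.
Check: I_B = (2.6 − 0.969)/68 = 0.024 mA, and β·I_B = 4.8 mA > I_C, confirming saturation.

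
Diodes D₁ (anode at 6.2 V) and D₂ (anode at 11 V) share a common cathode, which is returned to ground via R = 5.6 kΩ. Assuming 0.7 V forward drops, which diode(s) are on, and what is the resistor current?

Assume both conduct. Then node N would need to be at both 6.2−0.7 = 5.5 V and 11−0.7 = 10.3 V, which is impossible.
Assume only D₂ conducts: V_N = 11 − 0.7 = 10.3 V, so I_R = 10.3/5.6 = 1.84 mA.
Check D₁: its anode-to-cathode voltage is 6.2 − 10.3 = -4.1 V < 0.7 V, so it is off. The assumption is consistent.

Only D₂ conducts; I_R ≈ 1.8 mA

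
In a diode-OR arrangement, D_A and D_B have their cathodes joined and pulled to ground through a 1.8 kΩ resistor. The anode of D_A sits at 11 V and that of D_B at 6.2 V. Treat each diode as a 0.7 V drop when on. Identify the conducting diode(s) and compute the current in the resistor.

Only D_A conducts; I_R ≈ 5.7 mA

Assume both conduct. Then node N would need to be at both 11−0.7 = 10.3 V and 6.2−0.7 = 5.5 V, which is impossible.
Assume only D_A conducts: V_N = 11 − 0.7 = 10.3 V, so I_R = 10.3/1.8 = 5.72 mA.
Check D_B: its anode-to-cathode voltage is 6.2 − 10.3 = -4.1 V < 0.7 V, so it is off. The assumption is consistent.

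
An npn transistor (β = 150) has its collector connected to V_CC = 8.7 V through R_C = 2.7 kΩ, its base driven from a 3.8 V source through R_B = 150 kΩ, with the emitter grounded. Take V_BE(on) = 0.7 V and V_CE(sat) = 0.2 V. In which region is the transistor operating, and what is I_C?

active; I_C ≈ 3.1 mA

Assume active. Base-emitter loop: I_B = (V_BB − V_BE)/R_B = (3.8 − 0.7)/150 = 0.0207 mA.
I_C = β·I_B = 150×0.0207 = 3.1 mA.
V_CE = V_CC − I_C·R_C = 8.7 − 3.1×2.7 = 0.33 V > V_CE(sat), so the active-region assumption holds.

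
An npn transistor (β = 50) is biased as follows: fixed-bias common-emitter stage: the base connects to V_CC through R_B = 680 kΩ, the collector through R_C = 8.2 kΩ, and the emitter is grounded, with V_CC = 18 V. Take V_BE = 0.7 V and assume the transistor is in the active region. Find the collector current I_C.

Base loop: V_CC = I_B·R_B + V_BE, so I_B = (18 − 0.7)/680 kΩ = 0.0254 mA.
In the active region I_C = β·I_B = 50 × 0.0254 = 1.27 mA.
Collector loop: V_CE = V_CC − I_C·R_C = 18 − 1.27×8.2 = 7.57 V.
Since V_CE = 7.57 V > V_CE(sat) ≈ 0.2 V, the transistor is in the active region as assumed.

I_C ≈ 1.3 mA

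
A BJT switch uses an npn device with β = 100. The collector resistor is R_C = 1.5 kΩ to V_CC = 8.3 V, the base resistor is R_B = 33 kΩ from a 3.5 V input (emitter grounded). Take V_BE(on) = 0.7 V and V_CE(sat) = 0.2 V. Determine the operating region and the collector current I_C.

saturation; I_C ≈ 5.4 mA

Assume active: I_B = (3.5 − 0.7)/33 = 0.0848 mA, giving I_C = β·I_B = 8.48 mA.
But then V_CE = 8.3 − 8.48×1.5 = -4.43 V < V_CE(sat) = 0.2 V — impossible in the active region.
So the transistor is saturated. With V_CE = 0.2 V, I_C = (V_CC − 0.2)/R_C = 8.1/1.5 = 5.4 mA.
Check: β·I_B = 8.48 mA > I_C = 5.4 mA, confirming saturation.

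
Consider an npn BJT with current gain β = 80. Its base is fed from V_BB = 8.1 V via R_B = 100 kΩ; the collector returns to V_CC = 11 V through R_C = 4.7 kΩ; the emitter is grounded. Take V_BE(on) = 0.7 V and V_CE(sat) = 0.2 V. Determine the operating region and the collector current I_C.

Assume active: I_B = (8.1 − 0.7)/100 = 0.074 mA, giving I_C = β·I_B = 5.92 mA.
But then V_CE = 11 − 5.92×4.7 = -16.8 V < V_CE(sat) = 0.2 V — impossible in the active region.
So the transistor is saturated. With V_CE = 0.2 V, I_C = (V_CC − 0.2)/R_C = 10.8/4.7 = 2.3 mA.
Check: β·I_B = 5.92 mA > I_C = 2.3 mA, confirming saturation.

saturation; I_C ≈ 2.3 mA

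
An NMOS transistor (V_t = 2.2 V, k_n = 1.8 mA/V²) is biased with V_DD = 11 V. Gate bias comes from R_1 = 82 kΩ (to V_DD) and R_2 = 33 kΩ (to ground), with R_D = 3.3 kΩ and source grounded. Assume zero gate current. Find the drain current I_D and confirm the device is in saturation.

I_D ≈ 0.82 mA

V_G = V_DD·R_2/(R_1+R_2) = 11×33/115 = 3.16 V. With the source grounded, V_GS = V_G = 3.16 V.
Assume saturation: I_D = (k_n/2)(V_GS − V_t)² = (1.8/2)×(3.16 − 2.2)² = 0.9×0.957² = 0.823 mA.
V_DS = V_DD − I_D·R_D = 11 − 0.823×3.3 = 8.28 V.
Saturation requires V_DS ≥ V_GS − V_t = 0.957 V; 8.28 ≥ 0.957 ✓.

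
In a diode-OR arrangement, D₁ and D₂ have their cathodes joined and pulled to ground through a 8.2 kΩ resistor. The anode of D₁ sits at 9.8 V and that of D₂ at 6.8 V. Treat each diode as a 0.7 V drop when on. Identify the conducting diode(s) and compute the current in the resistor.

Assume both conduct. Then node N would need to be at both 9.8−0.7 = 9.1 V and 6.8−0.7 = 6.1 V, which is impossible.
Assume only D₁ conducts: V_N = 9.8 − 0.7 = 9.1 V, so I_R = 9.1/8.2 = 1.11 mA.
Check D₂: its anode-to-cathode voltage is 6.8 − 9.1 = -2.3 V < 0.7 V, so it is off. The assumption is consistent.

Only D₁ conducts; I_R ≈ 1.1 mA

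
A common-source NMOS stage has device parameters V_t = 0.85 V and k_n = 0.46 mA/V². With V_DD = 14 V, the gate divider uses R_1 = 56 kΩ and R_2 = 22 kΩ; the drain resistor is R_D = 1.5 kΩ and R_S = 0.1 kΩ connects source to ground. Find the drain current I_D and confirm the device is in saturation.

I_D ≈ 1.9 mA

V_G = V_DD·R_2/(R_1+R_2) = 14×22/78 = 3.95 V.
Assume saturation: I_D = (k_n/2)(V_GS − V_t)² with V_GS = V_G − I_D·R_S = 3.95 − 0.1·I_D.
Substituting gives 0.0023·I_D² − 1.14·I_D + 2.21 = 0, with roots I_D = 1.94 or 495 mA.
The root I_D = 495 mA gives V_GS = -45.5 V ≤ V_t, so take I_D = 1.94 mA.
Then V_GS = 3.75 V and V_DS = V_DD − I_D(R_D+R_S) = 14 − 1.94×1.6 = 10.9 V.
Saturation requires V_DS ≥ V_GS − V_t = 2.9 V; 10.9 ≥ 2.9 ✓.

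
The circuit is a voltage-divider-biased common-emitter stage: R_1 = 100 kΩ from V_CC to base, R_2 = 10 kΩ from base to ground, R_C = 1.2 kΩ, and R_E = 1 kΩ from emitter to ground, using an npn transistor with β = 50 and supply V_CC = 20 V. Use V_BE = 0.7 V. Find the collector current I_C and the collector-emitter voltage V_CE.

Thevenize the base divider: V_Th = V_CC·R_2/(R_1+R_2) = 20×10/110 = 1.82 V, R_Th = R_1‖R_2 = 9.09 kΩ.
Base-emitter loop: V_Th = I_B·R_Th + V_BE + (β+1)I_B·R_E, so I_B = (1.82 − 0.7) / (9.09 + 51×1) = 0.0186 mA.
I_C = β·I_B = 50×0.0186 = 0.93 mA, and I_E = (β+1)I_B = 0.949 mA.
V_CE = V_CC − I_C·R_C − I_E·R_E = 20 − 0.93×1.2 − 0.949×1 = 17.9 V.
V_CE = 17.9 V > 0.2 V confirms active-region operation.

I_C ≈ 0.93 mA, V_CE ≈ 18 V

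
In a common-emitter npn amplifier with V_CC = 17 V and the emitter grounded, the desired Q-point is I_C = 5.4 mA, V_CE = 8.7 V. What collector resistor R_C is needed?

R_C ≈ 1.5 kΩ

Collector loop: V_CC = I_C·R_C + V_CE.
R_C = (V_CC − V_CE)/I_C = (17 − 8.7)/5.4 = 1.54 kΩ.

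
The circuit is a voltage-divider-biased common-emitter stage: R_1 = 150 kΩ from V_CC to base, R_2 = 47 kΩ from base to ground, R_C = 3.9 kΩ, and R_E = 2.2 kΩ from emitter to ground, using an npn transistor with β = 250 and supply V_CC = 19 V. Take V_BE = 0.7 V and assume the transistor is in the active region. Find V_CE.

Thevenize the base divider: V_Th = V_CC·R_2/(R_1+R_2) = 19×47/197 = 4.53 V, R_Th = R_1‖R_2 = 35.8 kΩ.
Base-emitter loop: V_Th = I_B·R_Th + V_BE + (β+1)I_B·R_E, so I_B = (4.53 − 0.7) / (35.8 + 251×2.2) = 0.00652 mA.
I_C = β·I_B = 250×0.00652 = 1.63 mA, and I_E = (β+1)I_B = 1.64 mA.
V_CE = V_CC − I_C·R_C − I_E·R_E = 19 − 1.63×3.9 − 1.64×2.2 = 9.04 V.
V_CE = 9.04 V > 0.2 V confirms active-region operation.

V_CE ≈ 9 V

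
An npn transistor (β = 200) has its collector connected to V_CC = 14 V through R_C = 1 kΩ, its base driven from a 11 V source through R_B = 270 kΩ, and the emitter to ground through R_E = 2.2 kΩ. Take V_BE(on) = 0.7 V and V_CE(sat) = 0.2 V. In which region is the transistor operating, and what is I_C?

active; I_C ≈ 2.9 mA

Assume active. Base-emitter loop: I_B = (V_BB − V_BE)/(R_B + (β+1)R_E) = (11 − 0.7)/(270 + 201×2.2) = 0.0145 mA.
I_C = β·I_B = 200×0.0145 = 2.89 mA.
V_CE = V_CC − I_C·R_C − I_E·R_E = 14 − 2.89×1 − 2.91×2.2 = 4.71 V > V_CE(sat), so the active-region assumption holds.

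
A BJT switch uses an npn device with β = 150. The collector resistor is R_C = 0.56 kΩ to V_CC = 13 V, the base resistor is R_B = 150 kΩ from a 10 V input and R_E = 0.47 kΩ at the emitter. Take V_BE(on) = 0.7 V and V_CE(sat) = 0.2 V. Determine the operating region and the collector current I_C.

Assume active. Base-emitter loop: I_B = (V_BB − V_BE)/(R_B + (β+1)R_E) = (10 − 0.7)/(150 + 151×0.47) = 0.0421 mA.
I_C = β·I_B = 150×0.0421 = 6.31 mA.
V_CE = V_CC − I_C·R_C − I_E·R_E = 13 − 6.31×0.56 − 6.36×0.47 = 6.48 V > V_CE(sat), so the active-region assumption holds.

active; I_C ≈ 6.3 mA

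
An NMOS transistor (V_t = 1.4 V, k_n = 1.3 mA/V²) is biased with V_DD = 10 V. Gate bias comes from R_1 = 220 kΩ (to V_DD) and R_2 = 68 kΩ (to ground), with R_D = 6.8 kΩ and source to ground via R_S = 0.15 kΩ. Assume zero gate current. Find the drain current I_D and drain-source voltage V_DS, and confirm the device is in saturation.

I_D ≈ 0.51 mA, V_DS ≈ 6.5 V

V_G = V_DD·R_2/(R_1+R_2) = 10×68/288 = 2.36 V.
Assume saturation: I_D = (k_n/2)(V_GS − V_t)² with V_GS = V_G − I_D·R_S = 2.36 − 0.15·I_D.
Substituting gives 0.0146·I_D² − 1.19·I_D + 0.6 = 0, with roots I_D = 0.509 or 80.7 mA.
The root I_D = 80.7 mA gives V_GS = -9.74 V ≤ V_t, so take I_D = 0.509 mA.
Then V_GS = 2.28 V and V_DS = V_DD − I_D(R_D+R_S) = 10 − 0.509×6.95 = 6.46 V.
Saturation requires V_DS ≥ V_GS − V_t = 0.885 V; 6.46 ≥ 0.885 ✓.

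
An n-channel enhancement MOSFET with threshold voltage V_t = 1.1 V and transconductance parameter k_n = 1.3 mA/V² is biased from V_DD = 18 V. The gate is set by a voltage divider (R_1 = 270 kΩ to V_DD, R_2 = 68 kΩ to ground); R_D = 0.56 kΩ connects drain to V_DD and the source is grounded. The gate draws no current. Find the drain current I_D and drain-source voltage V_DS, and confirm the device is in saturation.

I_D ≈ 4.1 mA, V_DS ≈ 16 V

V_G = V_DD·R_2/(R_1+R_2) = 18×68/338 = 3.62 V. With the source grounded, V_GS = V_G = 3.62 V.
Assume saturation: I_D = (k_n/2)(V_GS − V_t)² = (1.3/2)×(3.62 − 1.1)² = 0.65×2.52² = 4.13 mA.
V_DS = V_DD − I_D·R_D = 18 − 4.13×0.56 = 15.7 V.
Saturation requires V_DS ≥ V_GS − V_t = 2.52 V; 15.7 ≥ 2.52 ✓.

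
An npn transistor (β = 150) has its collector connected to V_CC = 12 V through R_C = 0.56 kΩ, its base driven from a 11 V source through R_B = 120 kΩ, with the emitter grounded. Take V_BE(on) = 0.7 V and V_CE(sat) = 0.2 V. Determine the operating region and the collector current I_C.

Assume active. Base-emitter loop: I_B = (V_BB − V_BE)/R_B = (11 − 0.7)/120 = 0.0858 mA.
I_C = β·I_B = 150×0.0858 = 12.9 mA.
V_CE = V_CC − I_C·R_C = 12 − 12.9×0.56 = 4.79 V > V_CE(sat), so the active-region assumption holds.

active; I_C ≈ 13 mA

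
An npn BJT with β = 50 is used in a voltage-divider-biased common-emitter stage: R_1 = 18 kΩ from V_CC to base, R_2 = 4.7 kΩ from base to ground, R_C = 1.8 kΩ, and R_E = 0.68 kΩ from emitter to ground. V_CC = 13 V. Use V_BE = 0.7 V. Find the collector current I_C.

Thevenize the base divider: V_Th = V_CC·R_2/(R_1+R_2) = 13×4.7/22.7 = 2.69 V, R_Th = R_1‖R_2 = 3.73 kΩ.
Base-emitter loop: V_Th = I_B·R_Th + V_BE + (β+1)I_B·R_E, so I_B = (2.69 − 0.7) / (3.73 + 51×0.68) = 0.0519 mA.
I_C = β·I_B = 50×0.0519 = 2.59 mA, and I_E = (β+1)I_B = 2.64 mA.
V_CE = V_CC − I_C·R_C − I_E·R_E = 13 − 2.59×1.8 − 2.64×0.68 = 6.53 V.
V_CE = 6.53 V > 0.2 V confirms active-region operation.

I_C ≈ 2.6 mA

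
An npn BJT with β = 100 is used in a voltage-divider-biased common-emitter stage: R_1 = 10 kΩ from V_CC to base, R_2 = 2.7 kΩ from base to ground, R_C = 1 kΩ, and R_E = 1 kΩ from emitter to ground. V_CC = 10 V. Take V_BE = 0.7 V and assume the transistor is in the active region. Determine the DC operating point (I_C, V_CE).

Thevenize the base divider: V_Th = V_CC·R_2/(R_1+R_2) = 10×2.7/12.7 = 2.13 V, R_Th = R_1‖R_2 = 2.13 kΩ.
Base-emitter loop: V_Th = I_B·R_Th + V_BE + (β+1)I_B·R_E, so I_B = (2.13 − 0.7) / (2.13 + 101×1) = 0.0138 mA.
I_C = β·I_B = 100×0.0138 = 1.38 mA, and I_E = (β+1)I_B = 1.4 mA.
V_CE = V_CC − I_C·R_C − I_E·R_E = 10 − 1.38×1 − 1.4×1 = 7.22 V.
V_CE = 7.22 V > 0.2 V confirms active-region operation.

I_C ≈ 1.4 mA, V_CE ≈ 7.2 V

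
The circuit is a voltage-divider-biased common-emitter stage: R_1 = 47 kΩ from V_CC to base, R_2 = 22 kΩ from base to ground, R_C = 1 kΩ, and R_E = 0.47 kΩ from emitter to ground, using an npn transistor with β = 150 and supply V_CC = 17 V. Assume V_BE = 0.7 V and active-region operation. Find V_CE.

Thevenize the base divider: V_Th = V_CC·R_2/(R_1+R_2) = 17×22/69 = 5.42 V, R_Th = R_1‖R_2 = 15 kΩ.
Base-emitter loop: V_Th = I_B·R_Th + V_BE + (β+1)I_B·R_E, so I_B = (5.42 − 0.7) / (15 + 151×0.47) = 0.0549 mA.
I_C = β·I_B = 150×0.0549 = 8.24 mA, and I_E = (β+1)I_B = 8.29 mA.
V_CE = V_CC − I_C·R_C − I_E·R_E = 17 − 8.24×1 − 8.29×0.47 = 4.87 V.
V_CE = 4.87 V > 0.2 V confirms active-region operation.

V_CE ≈ 4.9 V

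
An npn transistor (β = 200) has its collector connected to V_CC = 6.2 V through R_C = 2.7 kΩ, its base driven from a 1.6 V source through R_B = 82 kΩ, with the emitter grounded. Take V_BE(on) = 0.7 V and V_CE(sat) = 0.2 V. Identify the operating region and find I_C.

active; I_C ≈ 2.2 mA

Assume active. Base-emitter loop: I_B = (V_BB − V_BE)/R_B = (1.6 − 0.7)/82 = 0.011 mA.
I_C = β·I_B = 200×0.011 = 2.2 mA.
V_CE = V_CC − I_C·R_C = 6.2 − 2.2×2.7 = 0.273 V > V_CE(sat), so the active-region assumption holds.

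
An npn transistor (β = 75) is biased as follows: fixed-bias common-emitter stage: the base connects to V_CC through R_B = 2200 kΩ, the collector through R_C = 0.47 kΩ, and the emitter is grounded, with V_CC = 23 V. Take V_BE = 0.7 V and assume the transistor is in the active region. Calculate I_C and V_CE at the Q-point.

Base loop: V_CC = I_B·R_B + V_BE, so I_B = (23 − 0.7)/2200 kΩ = 0.0101 mA.
In the active region I_C = β·I_B = 75 × 0.0101 = 0.76 mA.
Collector loop: V_CE = V_CC − I_C·R_C = 23 − 0.76×0.47 = 22.6 V.
Since V_CE = 22.6 V > V_CE(sat) ≈ 0.2 V, the transistor is in the active region as assumed.

I_C ≈ 0.76 mA, V_CE ≈ 23 V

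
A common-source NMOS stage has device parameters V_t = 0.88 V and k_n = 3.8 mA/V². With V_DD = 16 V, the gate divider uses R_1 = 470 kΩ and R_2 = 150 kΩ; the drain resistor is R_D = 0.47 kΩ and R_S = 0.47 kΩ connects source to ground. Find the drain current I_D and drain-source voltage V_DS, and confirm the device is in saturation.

I_D ≈ 3.5 mA, V_DS ≈ 13 V

V_G = V_DD·R_2/(R_1+R_2) = 16×150/620 = 3.87 V.
Assume saturation: I_D = (k_n/2)(V_GS − V_t)² with V_GS = V_G − I_D·R_S = 3.87 − 0.47·I_D.
Substituting gives 0.42·I_D² − 6.34·I_D + 17 = 0, with roots I_D = 3.48 or 11.6 mA.
The root I_D = 11.6 mA gives V_GS = -1.59 V ≤ V_t, so take I_D = 3.48 mA.
Then V_GS = 2.23 V and V_DS = V_DD − I_D(R_D+R_S) = 16 − 3.48×0.94 = 12.7 V.
Saturation requires V_DS ≥ V_GS − V_t = 1.35 V; 12.7 ≥ 1.35 ✓.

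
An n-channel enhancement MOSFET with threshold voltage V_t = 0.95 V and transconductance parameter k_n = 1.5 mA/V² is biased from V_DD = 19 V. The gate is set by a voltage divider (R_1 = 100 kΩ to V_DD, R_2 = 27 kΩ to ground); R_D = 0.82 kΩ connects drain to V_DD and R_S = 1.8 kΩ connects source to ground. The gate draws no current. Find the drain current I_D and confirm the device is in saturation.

I_D ≈ 1.1 mA

V_G = V_DD·R_2/(R_1+R_2) = 19×27/127 = 4.04 V.
Assume saturation: I_D = (k_n/2)(V_GS − V_t)² with V_GS = V_G − I_D·R_S = 4.04 − 1.8·I_D.
Substituting gives 2.43·I_D² − 9.34·I_D + 7.16 = 0, with roots I_D = 1.06 or 2.79 mA.
The root I_D = 2.79 mA gives V_GS = -0.978 V ≤ V_t, so take I_D = 1.06 mA.
Then V_GS = 2.14 V and V_DS = V_DD − I_D(R_D+R_S) = 19 − 1.06×2.62 = 16.2 V.
Saturation requires V_DS ≥ V_GS − V_t = 1.19 V; 16.2 ≥ 1.19 ✓.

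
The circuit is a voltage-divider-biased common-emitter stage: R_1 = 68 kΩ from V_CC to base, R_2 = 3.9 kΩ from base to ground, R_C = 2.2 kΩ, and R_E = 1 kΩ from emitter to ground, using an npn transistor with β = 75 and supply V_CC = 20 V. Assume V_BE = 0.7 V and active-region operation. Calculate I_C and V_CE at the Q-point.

Thevenize the base divider: V_Th = V_CC·R_2/(R_1+R_2) = 20×3.9/71.9 = 1.08 V, R_Th = R_1‖R_2 = 3.69 kΩ.
Base-emitter loop: V_Th = I_B·R_Th + V_BE + (β+1)I_B·R_E, so I_B = (1.08 − 0.7) / (3.69 + 76×1) = 0.00483 mA.
I_C = β·I_B = 75×0.00483 = 0.362 mA, and I_E = (β+1)I_B = 0.367 mA.
V_CE = V_CC − I_C·R_C − I_E·R_E = 20 − 0.362×2.2 − 0.367×1 = 18.8 V.
V_CE = 18.8 V > 0.2 V confirms active-region operation.

I_C ≈ 0.36 mA, V_CE ≈ 19 V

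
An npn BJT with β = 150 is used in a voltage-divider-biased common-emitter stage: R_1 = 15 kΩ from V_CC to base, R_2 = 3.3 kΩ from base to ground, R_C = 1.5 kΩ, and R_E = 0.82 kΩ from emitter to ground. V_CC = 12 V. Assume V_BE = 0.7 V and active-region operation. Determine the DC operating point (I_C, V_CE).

I_C ≈ 1.7 mA, V_CE ≈ 8 V

Thevenize the base divider: V_Th = V_CC·R_2/(R_1+R_2) = 12×3.3/18.3 = 2.16 V, R_Th = R_1‖R_2 = 2.7 kΩ.
Base-emitter loop: V_Th = I_B·R_Th + V_BE + (β+1)I_B·R_E, so I_B = (2.16 − 0.7) / (2.7 + 151×0.82) = 0.0116 mA.
I_C = β·I_B = 150×0.0116 = 1.74 mA, and I_E = (β+1)I_B = 1.75 mA.
V_CE = V_CC − I_C·R_C − I_E·R_E = 12 − 1.74×1.5 − 1.75×0.82 = 7.96 V.
V_CE = 7.96 V > 0.2 V confirms active-region operation.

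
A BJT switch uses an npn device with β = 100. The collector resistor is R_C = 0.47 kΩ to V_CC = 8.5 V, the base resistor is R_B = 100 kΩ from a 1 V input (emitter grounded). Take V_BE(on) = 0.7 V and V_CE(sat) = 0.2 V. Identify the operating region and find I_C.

Assume active. Base-emitter loop: I_B = (V_BB − V_BE)/R_B = (1 − 0.7)/100 = 0.003 mA.
I_C = β·I_B = 100×0.003 = 0.3 mA.
V_CE = V_CC − I_C·R_C = 8.5 − 0.3×0.47 = 8.36 V > V_CE(sat), so the active-region assumption holds.

active; I_C ≈ 0.3 mA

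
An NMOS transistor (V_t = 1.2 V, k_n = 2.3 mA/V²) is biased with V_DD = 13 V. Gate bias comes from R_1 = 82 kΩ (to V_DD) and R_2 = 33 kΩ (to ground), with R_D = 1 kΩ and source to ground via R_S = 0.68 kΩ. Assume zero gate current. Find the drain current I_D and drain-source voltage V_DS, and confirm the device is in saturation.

I_D ≈ 1.9 mA, V_DS ≈ 9.9 V

V_G = V_DD·R_2/(R_1+R_2) = 13×33/115 = 3.73 V.
Assume saturation: I_D = (k_n/2)(V_GS − V_t)² with V_GS = V_G − I_D·R_S = 3.73 − 0.68·I_D.
Substituting gives 0.532·I_D² − 4.96·I_D + 7.36 = 0, with roots I_D = 1.85 or 7.47 mA.
The root I_D = 7.47 mA gives V_GS = -1.35 V ≤ V_t, so take I_D = 1.85 mA.
Then V_GS = 2.47 V and V_DS = V_DD − I_D(R_D+R_S) = 13 − 1.85×1.68 = 9.89 V.
Saturation requires V_DS ≥ V_GS − V_t = 1.27 V; 9.89 ≥ 1.27 ✓.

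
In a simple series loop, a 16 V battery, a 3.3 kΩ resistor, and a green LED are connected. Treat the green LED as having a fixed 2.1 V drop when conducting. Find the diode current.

KVL around the loop: 16 = V_D + I·R = 2.1 + I × 3.3 kΩ.
So I = (16 − 2.1) / 3.3 kΩ = 13.9 / 3.3 = 4.21 mA.

I ≈ 4.2 mA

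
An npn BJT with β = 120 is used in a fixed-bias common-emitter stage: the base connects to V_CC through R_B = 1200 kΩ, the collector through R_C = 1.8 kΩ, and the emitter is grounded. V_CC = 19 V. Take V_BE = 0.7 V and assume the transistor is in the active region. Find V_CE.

Base loop: V_CC = I_B·R_B + V_BE, so I_B = (19 − 0.7)/1200 kΩ = 0.0153 mA.
In the active region I_C = β·I_B = 120 × 0.0153 = 1.83 mA.
Collector loop: V_CE = V_CC − I_C·R_C = 19 − 1.83×1.8 = 15.7 V.
Since V_CE = 15.7 V > V_CE(sat) ≈ 0.2 V, the transistor is in the active region as assumed.

V_CE ≈ 16 V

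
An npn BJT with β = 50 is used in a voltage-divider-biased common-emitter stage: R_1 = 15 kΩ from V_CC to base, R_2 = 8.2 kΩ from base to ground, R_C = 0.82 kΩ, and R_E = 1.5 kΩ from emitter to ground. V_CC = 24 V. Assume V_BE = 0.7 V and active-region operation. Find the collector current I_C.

Thevenize the base divider: V_Th = V_CC·R_2/(R_1+R_2) = 24×8.2/23.2 = 8.48 V, R_Th = R_1‖R_2 = 5.3 kΩ.
Base-emitter loop: V_Th = I_B·R_Th + V_BE + (β+1)I_B·R_E, so I_B = (8.48 − 0.7) / (5.3 + 51×1.5) = 0.0951 mA.
I_C = β·I_B = 50×0.0951 = 4.76 mA, and I_E = (β+1)I_B = 4.85 mA.
V_CE = V_CC − I_C·R_C − I_E·R_E = 24 − 4.76×0.82 − 4.85×1.5 = 12.8 V.
V_CE = 12.8 V > 0.2 V confirms active-region operation.

I_C ≈ 4.8 mA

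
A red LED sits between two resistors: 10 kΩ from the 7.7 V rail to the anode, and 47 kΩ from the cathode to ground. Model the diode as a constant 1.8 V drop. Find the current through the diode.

I ≈ 0.1 mA

The two resistors are in series with the diode, so KVL gives 7.7 = I·10 + 1.8 + I·47.
I = (7.7 − 1.8) / (10 + 47) kΩ = 5.9 / 57 = 0.104 mA.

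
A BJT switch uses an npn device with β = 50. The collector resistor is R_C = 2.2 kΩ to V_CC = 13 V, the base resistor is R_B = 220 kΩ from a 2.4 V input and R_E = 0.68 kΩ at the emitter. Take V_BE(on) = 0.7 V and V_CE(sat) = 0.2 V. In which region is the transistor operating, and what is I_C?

Assume active. Base-emitter loop: I_B = (V_BB − V_BE)/(R_B + (β+1)R_E) = (2.4 − 0.7)/(220 + 51×0.68) = 0.00668 mA.
I_C = β·I_B = 50×0.00668 = 0.334 mA.
V_CE = V_CC − I_C·R_C − I_E·R_E = 13 − 0.334×2.2 − 0.34×0.68 = 12 V > V_CE(sat), so the active-region assumption holds.

active; I_C ≈ 0.33 mA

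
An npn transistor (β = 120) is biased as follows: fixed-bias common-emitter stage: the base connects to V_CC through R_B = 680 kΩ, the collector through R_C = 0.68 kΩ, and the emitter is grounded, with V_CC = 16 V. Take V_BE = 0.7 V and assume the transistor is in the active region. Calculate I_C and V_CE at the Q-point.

Base loop: V_CC = I_B·R_B + V_BE, so I_B = (16 − 0.7)/680 kΩ = 0.0225 mA.
In the active region I_C = β·I_B = 120 × 0.0225 = 2.7 mA.
Collector loop: V_CE = V_CC − I_C·R_C = 16 − 2.7×0.68 = 14.2 V.
Since V_CE = 14.2 V > V_CE(sat) ≈ 0.2 V, the transistor is in the active region as assumed.

I_C ≈ 2.7 mA, V_CE ≈ 14 V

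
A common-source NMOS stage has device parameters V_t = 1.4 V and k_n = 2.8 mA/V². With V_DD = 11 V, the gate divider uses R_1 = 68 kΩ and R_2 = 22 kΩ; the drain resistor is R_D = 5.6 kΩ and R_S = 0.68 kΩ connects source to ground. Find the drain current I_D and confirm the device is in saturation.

I_D ≈ 0.79 mA

V_G = V_DD·R_2/(R_1+R_2) = 11×22/90 = 2.69 V.
Assume saturation: I_D = (k_n/2)(V_GS − V_t)² with V_GS = V_G − I_D·R_S = 2.69 − 0.68·I_D.
Substituting gives 0.647·I_D² − 3.45·I_D + 2.33 = 0, with roots I_D = 0.79 or 4.55 mA.
The root I_D = 4.55 mA gives V_GS = -0.402 V ≤ V_t, so take I_D = 0.79 mA.
Then V_GS = 2.15 V and V_DS = V_DD − I_D(R_D+R_S) = 11 − 0.79×6.28 = 6.04 V.
Saturation requires V_DS ≥ V_GS − V_t = 0.751 V; 6.04 ≥ 0.751 ✓.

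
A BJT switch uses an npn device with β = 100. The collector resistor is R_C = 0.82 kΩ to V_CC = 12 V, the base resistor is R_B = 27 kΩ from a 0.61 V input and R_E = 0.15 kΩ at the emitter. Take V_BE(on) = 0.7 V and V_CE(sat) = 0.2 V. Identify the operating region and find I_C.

cutoff; I_C ≈ 0

V_BB = 0.61 V ≤ V_BE(on) = 0.7 V, so the base-emitter junction is not forward biased.
The transistor is in cutoff: I_B = I_C = 0.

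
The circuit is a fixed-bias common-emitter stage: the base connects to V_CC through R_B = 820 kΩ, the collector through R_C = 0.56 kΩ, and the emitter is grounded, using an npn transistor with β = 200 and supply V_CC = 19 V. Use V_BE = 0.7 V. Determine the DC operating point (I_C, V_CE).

Base loop: V_CC = I_B·R_B + V_BE, so I_B = (19 − 0.7)/820 kΩ = 0.0223 mA.
In the active region I_C = β·I_B = 200 × 0.0223 = 4.46 mA.
Collector loop: V_CE = V_CC − I_C·R_C = 19 − 4.46×0.56 = 16.5 V.
Since V_CE = 16.5 V > V_CE(sat) ≈ 0.2 V, the transistor is in the active region as assumed.

I_C ≈ 4.5 mA, V_CE ≈ 17 V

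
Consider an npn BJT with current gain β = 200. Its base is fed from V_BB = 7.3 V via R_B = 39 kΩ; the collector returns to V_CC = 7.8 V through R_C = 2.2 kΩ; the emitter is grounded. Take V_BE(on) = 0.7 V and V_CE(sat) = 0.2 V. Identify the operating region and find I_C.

Assume active: I_B = (7.3 − 0.7)/39 = 0.169 mA, giving I_C = β·I_B = 33.8 mA.
But then V_CE = 7.8 − 33.8×2.2 = -66.7 V < V_CE(sat) = 0.2 V — impossible in the active region.
So the transistor is saturated. With V_CE = 0.2 V, I_C = (V_CC − 0.2)/R_C = 7.6/2.2 = 3.45 mA.
Check: β·I_B = 33.8 mA > I_C = 3.45 mA, confirming saturation.

saturation; I_C ≈ 3.5 mA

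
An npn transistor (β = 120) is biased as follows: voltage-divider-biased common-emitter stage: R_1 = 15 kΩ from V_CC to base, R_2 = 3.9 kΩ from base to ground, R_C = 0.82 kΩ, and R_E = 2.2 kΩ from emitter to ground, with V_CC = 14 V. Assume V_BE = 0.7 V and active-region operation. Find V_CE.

V_CE ≈ 11 V

Thevenize the base divider: V_Th = V_CC·R_2/(R_1+R_2) = 14×3.9/18.9 = 2.89 V, R_Th = R_1‖R_2 = 3.1 kΩ.
Base-emitter loop: V_Th = I_B·R_Th + V_BE + (β+1)I_B·R_E, so I_B = (2.89 − 0.7) / (3.1 + 121×2.2) = 0.00813 mA.
I_C = β·I_B = 120×0.00813 = 0.975 mA, and I_E = (β+1)I_B = 0.984 mA.
V_CE = V_CC − I_C·R_C − I_E·R_E = 14 − 0.975×0.82 − 0.984×2.2 = 11 V.
V_CE = 11 V > 0.2 V confirms active-region operation.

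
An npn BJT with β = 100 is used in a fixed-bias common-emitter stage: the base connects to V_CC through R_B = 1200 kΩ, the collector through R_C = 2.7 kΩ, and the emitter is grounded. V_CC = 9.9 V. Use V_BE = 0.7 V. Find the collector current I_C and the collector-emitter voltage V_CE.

I_C ≈ 0.77 mA, V_CE ≈ 7.8 V

Base loop: V_CC = I_B·R_B + V_BE, so I_B = (9.9 − 0.7)/1200 kΩ = 0.00767 mA.
In the active region I_C = β·I_B = 100 × 0.00767 = 0.767 mA.
Collector loop: V_CE = V_CC − I_C·R_C = 9.9 − 0.767×2.7 = 7.83 V.
Since V_CE = 7.83 V > V_CE(sat) ≈ 0.2 V, the transistor is in the active region as assumed.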